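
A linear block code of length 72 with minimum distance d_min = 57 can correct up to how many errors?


Correction capability = floor((d-1)/2) = floor((57-1)/2) = 28

28 errors


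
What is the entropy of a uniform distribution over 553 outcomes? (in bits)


H = log2(n) = log2(553) = 9.1111

9.1111 bits


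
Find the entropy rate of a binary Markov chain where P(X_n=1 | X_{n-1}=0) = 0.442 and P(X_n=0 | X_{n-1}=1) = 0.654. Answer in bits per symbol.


Stationary distribution: pi_0 = p10/(p01+p10) = 0.5967, pi_1 = 0.4033. Entropy rate H' = pi_0*H(p01) + pi_1*H(p10) = 0.5967*0.9903 + 0.4033*0.9304 = 0.9661

0.9661 bits/symbol


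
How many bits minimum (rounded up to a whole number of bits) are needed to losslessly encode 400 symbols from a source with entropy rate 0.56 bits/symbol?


Minimum bits >= n * H = 400 * 0.56 = 224.0, rounded up to a whole number of bits = 224

224 bits


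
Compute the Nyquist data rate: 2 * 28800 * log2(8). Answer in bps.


Rate = 2 * B * log2(M) = 2 * 28800 * 3.0 = 172800.0

172800.0 bps


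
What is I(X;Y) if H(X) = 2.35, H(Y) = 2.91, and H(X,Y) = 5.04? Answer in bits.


I(X;Y) = H(X) + H(Y) - H(X,Y) = 2.35 + 2.91 - 5.04 = 0.22

0.22 bits


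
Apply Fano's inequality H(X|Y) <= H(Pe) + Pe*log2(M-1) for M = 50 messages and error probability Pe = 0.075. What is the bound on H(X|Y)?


H(Pe) = -Pe*log2(Pe) - (1-Pe)*log2(1-Pe) = -0.075*log2(0.075) - 0.925*log2(0.925) = 0.280272 + 0.104039 = 0.3843. Pe*log2(M-1) = 0.075*log2(49) = 0.421103. Bound = H(Pe) + Pe*log2(M-1) = 0.280272 + 0.104039 + 0.421103 = 0.8054

0.8054 bits


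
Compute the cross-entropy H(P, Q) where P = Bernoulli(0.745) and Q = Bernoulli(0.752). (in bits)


H(P,Q) = -p*log2(q) - (1-p)*log2(1-q). -0.745*log2(0.752) = 0.306341; -0.255*log2(0.248) = 0.512955. H(P,Q) = 0.306341 + 0.512955 = 0.8193

0.8193 bits


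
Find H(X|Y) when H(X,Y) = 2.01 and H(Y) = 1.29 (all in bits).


H(X|Y) = H(X,Y) - H(Y) = 2.01 - 1.29 = 0.72

0.72 bits


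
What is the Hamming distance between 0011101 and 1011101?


Count differing positions: ^ . . . . . . = 1 differences

1


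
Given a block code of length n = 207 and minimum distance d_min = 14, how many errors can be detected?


Detection capability = d_min - 1 = 14 - 1 = 13

13 errors


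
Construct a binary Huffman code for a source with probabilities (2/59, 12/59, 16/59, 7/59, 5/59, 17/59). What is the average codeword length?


Huffman construction (repeatedly merge the two least-probable nodes; each merge adds 1 bit to every symbol beneath it): 2/59 + 5/59 = 7/59; 7/59 + 7/59 = 14/59; 12/59 + 14/59 = 26/59; 16/59 + 17/59 = 33/59; 26/59 + 33/59 = 1. Resulting codeword lengths (in the order the probabilities were given): (4, 2, 2, 3, 4, 2). L_avg = sum(p_i * l_i) = 2/59*4 + 12/59*2 + 16/59*2 + 7/59*3 + 5/59*4 + 17/59*2 = 139/59 = 2.3559

2.3559 bits


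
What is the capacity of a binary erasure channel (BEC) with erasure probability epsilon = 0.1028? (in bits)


C = 1 - epsilon = 1 - 0.1028 = 0.8972

0.8972 bits


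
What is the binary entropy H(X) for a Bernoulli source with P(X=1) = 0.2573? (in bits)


H = -p*log2(p) - (1-p)*log2(1-p). -0.2573*log2(0.2573) = 0.503916; -0.7427*log2(0.7427) = 0.318729. H = 0.503916 + 0.318729 = 0.8226

0.8226 bits


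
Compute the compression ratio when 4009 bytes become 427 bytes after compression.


Ratio = original / compressed = 4009 / 427 = 9.3888

9.3888


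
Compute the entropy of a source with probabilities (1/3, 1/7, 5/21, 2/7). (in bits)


H = -sum(p_i * log2(p_i)). Terms: -(1/3)*log2(1/3) = 0.528321; -(1/7)*log2(1/7) = 0.401051; -(5/21)*log2(5/21) = 0.492950; -(2/7)*log2(2/7) = 0.516387. H = 0.528321 + 0.401051 + 0.492950 + 0.516387 = 1.9387

1.9387 bits


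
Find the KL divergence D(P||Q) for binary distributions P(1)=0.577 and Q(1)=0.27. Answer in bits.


KL = p*log2(p/q) + (1-p)*log2((1-p)/(1-q)) = 0.577*log2(0.577/0.27) + 0.423*log2(0.423/0.73) = 0.2992

0.2992 bits


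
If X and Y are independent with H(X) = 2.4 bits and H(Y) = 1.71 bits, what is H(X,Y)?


For independent variables, H(X,Y) = H(X) + H(Y) = 2.4 + 1.71 = 4.11

4.11 bits


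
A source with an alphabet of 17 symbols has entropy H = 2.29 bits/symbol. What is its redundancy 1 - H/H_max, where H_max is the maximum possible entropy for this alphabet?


H_max = log2(K) = log2(17) = 4.0875 bits/symbol. Redundancy = 1 - H/H_max = 1 - 2.29/4.0875 = 1 - 0.5602 = 0.4398

0.4398


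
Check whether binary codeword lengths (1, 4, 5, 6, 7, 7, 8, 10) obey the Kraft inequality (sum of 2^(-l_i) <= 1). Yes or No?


Kraft sum = sum(2^(-l_i)) = 0.6299, need <= 1. Result: satisfied (a binary prefix-free code with these lengths exists)

Yes


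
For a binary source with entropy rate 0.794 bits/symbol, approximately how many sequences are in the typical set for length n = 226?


log2|A_typical| = nH = 226 * 0.794 = 179.444, so |A_typical| ~ 2^179.444 = 1.042e+54

1.042e+54


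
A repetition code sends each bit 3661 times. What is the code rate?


Rate = k/n = 1/3661

1/3661


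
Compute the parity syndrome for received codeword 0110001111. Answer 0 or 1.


Syndrome = XOR of all bits = 0 XOR 1 XOR 1 XOR 0 XOR 0 XOR 0 XOR 1 XOR 1 XOR 1 XOR 1 = 0

0


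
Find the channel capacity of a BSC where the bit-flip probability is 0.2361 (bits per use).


H(p) = -p*log2(p) - (1-p)*log2(1-p) = -0.2361*log2(0.2361) - 0.7639*log2(0.7639) = 0.491685 + 0.296809 = 0.7885. C = 1 - H(p) = 1 - 0.7885 = 0.2115

0.2115 bits


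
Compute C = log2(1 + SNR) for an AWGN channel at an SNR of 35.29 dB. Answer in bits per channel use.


SNR_linear = 10^(35.29/10) = 3380.6484; C = log2(1 + SNR_linear) = log2(1 + 3380.6484) = 11.7235

11.7235 bits/channel use


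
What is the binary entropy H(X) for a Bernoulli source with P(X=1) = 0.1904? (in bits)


H = -p*log2(p) - (1-p)*log2(1-p). -0.1904*log2(0.1904) = 0.455607; -0.8096*log2(0.8096) = 0.246700. H = 0.455607 + 0.246700 = 0.7023

0.7023 bits


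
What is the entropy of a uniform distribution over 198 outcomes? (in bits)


H = log2(n) = log2(198) = 7.6294

7.6294 bits


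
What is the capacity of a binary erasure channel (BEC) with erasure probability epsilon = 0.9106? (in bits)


C = 1 - epsilon = 1 - 0.9106 = 0.0894

0.0894 bits


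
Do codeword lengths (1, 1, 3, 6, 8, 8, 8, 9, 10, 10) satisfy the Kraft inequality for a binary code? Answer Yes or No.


Kraft sum = sum(2^(-l_i)) = 1.1562, need <= 1. Result: violated (a binary prefix-free code with these lengths cannot exist)

No


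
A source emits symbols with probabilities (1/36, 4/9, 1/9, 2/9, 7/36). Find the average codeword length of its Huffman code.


Huffman construction (repeatedly merge the two least-probable nodes; each merge adds 1 bit to every symbol beneath it): 1/36 + 1/9 = 5/36; 5/36 + 7/36 = 1/3; 2/9 + 1/3 = 5/9; 4/9 + 5/9 = 1. Resulting codeword lengths (in the order the probabilities were given): (4, 1, 4, 2, 3). L_avg = sum(p_i * l_i) = 1/36*4 + 4/9*1 + 1/9*4 + 2/9*2 + 7/36*3 = 73/36 = 2.0278

2.0278 bits


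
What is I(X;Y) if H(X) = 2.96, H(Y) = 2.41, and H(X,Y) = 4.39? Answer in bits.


I(X;Y) = H(X) + H(Y) - H(X,Y) = 2.96 + 2.41 - 4.39 = 0.98

0.98 bits


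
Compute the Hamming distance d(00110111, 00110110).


Count differing positions: . . . . . . . ^ = 1 differences

1


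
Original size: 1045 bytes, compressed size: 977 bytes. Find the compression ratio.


Ratio = original / compressed = 1045 / 977 = 1.0696

1.0696


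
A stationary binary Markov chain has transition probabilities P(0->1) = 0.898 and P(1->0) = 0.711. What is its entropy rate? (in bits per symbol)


Stationary distribution: pi_0 = p10/(p01+p10) = 0.4419, pi_1 = 0.5581. Entropy rate H' = pi_0*H(p01) + pi_1*H(p10) = 0.4419*0.4753 + 0.5581*0.8674 = 0.6942

0.6942 bits/symbol


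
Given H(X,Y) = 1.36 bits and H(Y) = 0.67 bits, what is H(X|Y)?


H(X|Y) = H(X,Y) - H(Y) = 1.36 - 0.67 = 0.69

0.69 bits


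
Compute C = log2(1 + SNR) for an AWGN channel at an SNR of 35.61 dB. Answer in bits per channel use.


SNR_linear = 10^(35.61/10) = 3639.1504; C = log2(1 + SNR_linear) = log2(1 + 3639.1504) = 11.8298

11.8298 bits/channel use


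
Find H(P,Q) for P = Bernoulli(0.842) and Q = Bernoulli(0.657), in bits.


H(P,Q) = -p*log2(q) - (1-p)*log2(1-q). -0.842*log2(0.657) = 0.510281; -0.158*log2(0.343) = 0.243908. H(P,Q) = 0.510281 + 0.243908 = 0.7542

0.7542 bits


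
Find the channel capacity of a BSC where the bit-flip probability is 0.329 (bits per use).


H(p) = -p*log2(p) - (1-p)*log2(1-p) = -0.329*log2(0.329) - 0.671*log2(0.671) = 0.527664 + 0.386238 = 0.9139. C = 1 - H(p) = 1 - 0.9139 = 0.0861

0.0861 bits


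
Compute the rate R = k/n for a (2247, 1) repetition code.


Rate = k/n = 1/2247

1/2247


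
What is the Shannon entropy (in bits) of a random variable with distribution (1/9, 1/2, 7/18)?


H = -sum(p_i * log2(p_i)). Terms: -(1/9)*log2(1/9) = 0.352214; -(1/2)*log2(1/2) = 0.500000; -(7/18)*log2(7/18) = 0.529888. H = 0.352214 + 0.500000 + 0.529888 = 1.3821

1.3821 bits


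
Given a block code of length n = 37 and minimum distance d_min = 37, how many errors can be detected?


Detection capability = d_min - 1 = 37 - 1 = 36

36 errors


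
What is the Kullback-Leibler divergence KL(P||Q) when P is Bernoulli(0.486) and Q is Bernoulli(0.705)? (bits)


KL = p*log2(p/q) + (1-p)*log2((1-p)/(1-q)) = 0.486*log2(0.486/0.705) + 0.514*log2(0.514/0.295) = 0.1509

0.1509 bits


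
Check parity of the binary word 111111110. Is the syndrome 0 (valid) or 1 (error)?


Syndrome = XOR of all bits = 1 XOR 1 XOR 1 XOR 1 XOR 1 XOR 1 XOR 1 XOR 1 XOR 0 = 0

0


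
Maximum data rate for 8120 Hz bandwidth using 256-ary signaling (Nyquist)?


Rate = 2 * B * log2(M) = 2 * 8120 * 8.0 = 129920.0

129920.0 bps


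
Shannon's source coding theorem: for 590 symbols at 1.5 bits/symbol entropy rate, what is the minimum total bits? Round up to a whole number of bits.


Minimum bits >= n * H = 590 * 1.5 = 885.0, rounded up to a whole number of bits = 885

885 bits


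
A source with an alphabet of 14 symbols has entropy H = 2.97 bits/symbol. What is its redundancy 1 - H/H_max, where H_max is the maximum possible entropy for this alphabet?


H_max = log2(K) = log2(14) = 3.8074 bits/symbol. Redundancy = 1 - H/H_max = 1 - 2.97/3.8074 = 1 - 0.7801 = 0.2199

0.2199


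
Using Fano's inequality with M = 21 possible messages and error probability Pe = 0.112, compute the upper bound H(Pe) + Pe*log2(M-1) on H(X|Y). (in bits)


H(Pe) = -Pe*log2(Pe) - (1-Pe)*log2(1-Pe) = -0.112*log2(0.112) - 0.888*log2(0.888) = 0.353744 + 0.152175 = 0.5059. Pe*log2(M-1) = 0.112*log2(20) = 0.484056. Bound = H(Pe) + Pe*log2(M-1) = 0.353744 + 0.152175 + 0.484056 = 0.99

0.99 bits


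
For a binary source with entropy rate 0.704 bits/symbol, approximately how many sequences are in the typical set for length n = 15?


log2|A_typical| = nH = 15 * 0.704 = 10.56, so |A_typical| ~ 2^10.56 = 1.510e+03

1.510e+03


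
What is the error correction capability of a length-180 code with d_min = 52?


Correction capability = floor((d-1)/2) = floor((52-1)/2) = 25

25 errors


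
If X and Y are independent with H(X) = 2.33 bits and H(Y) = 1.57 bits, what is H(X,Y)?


For independent variables, H(X,Y) = H(X) + H(Y) = 2.33 + 1.57 = 3.9

3.9 bits


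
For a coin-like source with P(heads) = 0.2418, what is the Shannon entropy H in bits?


H = -p*log2(p) - (1-p)*log2(1-p). -0.2418*log2(0.2418) = 0.495234; -0.7582*log2(0.7582) = 0.302787. H = 0.495234 + 0.302787 = 0.798

0.798 bits


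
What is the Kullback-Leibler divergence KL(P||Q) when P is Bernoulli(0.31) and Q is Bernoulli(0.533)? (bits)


KL = p*log2(p/q) + (1-p)*log2((1-p)/(1-q)) = 0.31*log2(0.31/0.533) + 0.69*log2(0.69/0.467) = 0.1462

0.1462 bits


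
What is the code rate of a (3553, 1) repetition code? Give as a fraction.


Rate = k/n = 1/3553

1/3553


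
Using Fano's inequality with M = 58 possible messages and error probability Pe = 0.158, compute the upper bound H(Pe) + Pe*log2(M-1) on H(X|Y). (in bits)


H(Pe) = -Pe*log2(Pe) - (1-Pe)*log2(1-Pe) = -0.158*log2(0.158) - 0.842*log2(0.842) = 0.420597 + 0.208907 = 0.6295. Pe*log2(M-1) = 0.158*log2(57) = 0.921597. Bound = H(Pe) + Pe*log2(M-1) = 0.420597 + 0.208907 + 0.921597 = 1.5511

1.5511 bits


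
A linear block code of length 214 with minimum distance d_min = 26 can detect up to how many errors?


Detection capability = d_min - 1 = 26 - 1 = 25

25 errors


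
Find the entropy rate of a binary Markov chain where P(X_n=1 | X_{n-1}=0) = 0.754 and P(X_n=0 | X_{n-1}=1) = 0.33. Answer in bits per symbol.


Stationary distribution: pi_0 = p10/(p01+p10) = 0.3044, pi_1 = 0.6956. Entropy rate H' = pi_0*H(p01) + pi_1*H(p10) = 0.3044*0.8049 + 0.6956*0.9149 = 0.8814

0.8814 bits/symbol


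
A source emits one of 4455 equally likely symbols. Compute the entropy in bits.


H = log2(n) = log2(4455) = 12.1212

12.1212 bits


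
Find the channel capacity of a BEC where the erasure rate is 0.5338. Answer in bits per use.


C = 1 - epsilon = 1 - 0.5338 = 0.4662

0.4662 bits


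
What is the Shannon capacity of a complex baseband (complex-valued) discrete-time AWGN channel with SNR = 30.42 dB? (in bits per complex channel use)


SNR_linear = 10^(30.42/10) = 1101.5393; C = log2(1 + SNR_linear) = log2(1 + 1101.5393) = 10.1066

10.1066 bits/channel use


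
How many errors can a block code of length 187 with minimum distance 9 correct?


Correction capability = floor((d-1)/2) = floor((9-1)/2) = 4

4 errors


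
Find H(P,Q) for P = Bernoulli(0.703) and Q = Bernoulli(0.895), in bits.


H(P,Q) = -p*log2(q) - (1-p)*log2(1-q). -0.703*log2(0.895) = 0.112508; -0.297*log2(0.105) = 0.965707. H(P,Q) = 0.112508 + 0.965707 = 1.0782

1.0782 bits


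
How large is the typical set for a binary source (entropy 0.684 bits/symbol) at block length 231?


log2|A_typical| = nH = 231 * 0.684 = 158.004, so |A_typical| ~ 2^158.004 = 3.664e+47

3.664e+47


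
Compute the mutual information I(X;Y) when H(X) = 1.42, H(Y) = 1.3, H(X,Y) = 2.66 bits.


I(X;Y) = H(X) + H(Y) - H(X,Y) = 1.42 + 1.3 - 2.66 = 0.06

0.06 bits


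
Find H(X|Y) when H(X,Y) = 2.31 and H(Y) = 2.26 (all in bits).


H(X|Y) = H(X,Y) - H(Y) = 2.31 - 2.26 = 0.05

0.05 bits


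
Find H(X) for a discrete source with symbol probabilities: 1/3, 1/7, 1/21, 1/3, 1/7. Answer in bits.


H = -sum(p_i * log2(p_i)). Terms: -(1/3)*log2(1/3) = 0.528321; -(1/7)*log2(1/7) = 0.401051; -(1/21)*log2(1/21) = 0.209158; -(1/3)*log2(1/3) = 0.528321; -(1/7)*log2(1/7) = 0.401051. H = 0.528321 + 0.401051 + 0.209158 + 0.528321 + 0.401051 = 2.0679

2.0679 bits


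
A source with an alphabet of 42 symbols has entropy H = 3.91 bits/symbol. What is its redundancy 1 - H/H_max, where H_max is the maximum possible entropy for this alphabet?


H_max = log2(K) = log2(42) = 5.3923 bits/symbol. Redundancy = 1 - H/H_max = 1 - 3.91/5.3923 = 1 - 0.7251 = 0.2749

0.2749


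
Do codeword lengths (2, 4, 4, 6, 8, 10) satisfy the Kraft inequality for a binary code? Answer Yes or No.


Kraft sum = sum(2^(-l_i)) = 0.3955, need <= 1. Result: satisfied (a binary prefix-free code with these lengths exists)

Yes


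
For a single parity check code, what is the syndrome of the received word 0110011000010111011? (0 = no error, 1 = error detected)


Syndrome = XOR of all bits = 0 XOR 1 XOR 1 XOR 0 XOR 0 XOR 1 XOR 1 XOR 0 XOR 0 XOR 0 XOR 0 XOR 1 XOR 0 XOR 1 XOR 1 XOR 1 XOR 0 XOR 1 XOR 1 = 0

0


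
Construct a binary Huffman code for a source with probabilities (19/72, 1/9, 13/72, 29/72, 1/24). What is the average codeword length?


Huffman construction (repeatedly merge the two least-probable nodes; each merge adds 1 bit to every symbol beneath it): 1/24 + 1/9 = 11/72; 11/72 + 13/72 = 1/3; 19/72 + 1/3 = 43/72; 29/72 + 43/72 = 1. Resulting codeword lengths (in the order the probabilities were given): (2, 4, 3, 1, 4). L_avg = sum(p_i * l_i) = 19/72*2 + 1/9*4 + 13/72*3 + 29/72*1 + 1/24*4 = 25/12 = 2.0833

2.0833 bits


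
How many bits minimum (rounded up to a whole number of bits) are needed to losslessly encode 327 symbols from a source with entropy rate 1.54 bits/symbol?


Minimum bits >= n * H = 327 * 1.54 = 503.58, rounded up to a whole number of bits = 504

504 bits


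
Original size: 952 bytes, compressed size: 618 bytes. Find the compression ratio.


Ratio = original / compressed = 952 / 618 = 1.5405

1.5405


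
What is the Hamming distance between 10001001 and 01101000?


Count differing positions: ^ ^ ^ . . . . ^ = 4 differences

4


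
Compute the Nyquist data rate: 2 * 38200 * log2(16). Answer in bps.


Rate = 2 * B * log2(M) = 2 * 38200 * 4.0 = 305600.0

305600.0 bps


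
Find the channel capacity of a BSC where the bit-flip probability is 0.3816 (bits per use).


H(p) = -p*log2(p) - (1-p)*log2(1-p) = -0.3816*log2(0.3816) - 0.6184*log2(0.6184) = 0.530373 + 0.428791 = 0.9592. C = 1 - H(p) = 1 - 0.9592 = 0.0408

0.0408 bits


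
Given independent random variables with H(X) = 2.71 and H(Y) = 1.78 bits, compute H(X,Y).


For independent variables, H(X,Y) = H(X) + H(Y) = 2.71 + 1.78 = 4.49

4.49 bits


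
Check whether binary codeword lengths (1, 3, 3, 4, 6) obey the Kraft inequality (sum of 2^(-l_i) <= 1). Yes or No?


Kraft sum = sum(2^(-l_i)) = 0.8281, need <= 1. Result: satisfied (a binary prefix-free code with these lengths exists)

Yes


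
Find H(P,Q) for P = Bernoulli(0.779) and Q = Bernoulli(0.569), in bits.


H(P,Q) = -p*log2(q) - (1-p)*log2(1-q). -0.779*log2(0.569) = 0.633716; -0.221*log2(0.431) = 0.268347. H(P,Q) = 0.633716 + 0.268347 = 0.9021

0.9021 bits


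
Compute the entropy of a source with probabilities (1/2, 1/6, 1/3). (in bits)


H = -sum(p_i * log2(p_i)). Terms: -(1/2)*log2(1/2) = 0.500000; -(1/6)*log2(1/6) = 0.430827; -(1/3)*log2(1/3) = 0.528321. H = 0.500000 + 0.430827 + 0.528321 = 1.4591

1.4591 bits


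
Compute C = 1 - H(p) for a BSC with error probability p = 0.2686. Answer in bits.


H(p) = -p*log2(p) - (1-p)*log2(1-p) = -0.2686*log2(0.2686) - 0.7314*log2(0.7314) = 0.509392 + 0.330057 = 0.8394. C = 1 - H(p) = 1 - 0.8394 = 0.1606

0.1606 bits


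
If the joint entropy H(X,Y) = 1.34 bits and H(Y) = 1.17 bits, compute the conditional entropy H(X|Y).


H(X|Y) = H(X,Y) - H(Y) = 1.34 - 1.17 = 0.17

0.17 bits


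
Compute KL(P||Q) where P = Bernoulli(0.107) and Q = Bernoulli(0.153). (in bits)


KL = p*log2(p/q) + (1-p)*log2((1-p)/(1-q)) = 0.107*log2(0.107/0.153) + 0.893*log2(0.893/0.847) = 0.0129

0.0129 bits


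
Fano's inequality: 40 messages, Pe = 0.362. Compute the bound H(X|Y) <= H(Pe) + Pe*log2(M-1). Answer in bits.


H(Pe) = -Pe*log2(Pe) - (1-Pe)*log2(1-Pe) = -0.362*log2(0.362) - 0.638*log2(0.638) = 0.530670 + 0.413661 = 0.9443. Pe*log2(M-1) = 0.362*log2(39) = 1.913316. Bound = H(Pe) + Pe*log2(M-1) = 0.530670 + 0.413661 + 1.913316 = 2.8576

2.8576 bits


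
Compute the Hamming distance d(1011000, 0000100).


Count differing positions: ^ . ^ ^ ^ . . = 4 differences

4


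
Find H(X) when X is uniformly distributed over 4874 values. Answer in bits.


H = log2(n) = log2(4874) = 12.2509

12.2509 bits


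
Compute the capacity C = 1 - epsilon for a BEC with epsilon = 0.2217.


C = 1 - epsilon = 1 - 0.2217 = 0.7783

0.7783 bits


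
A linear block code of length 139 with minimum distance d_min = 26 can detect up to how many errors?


Detection capability = d_min - 1 = 26 - 1 = 25

25 errors


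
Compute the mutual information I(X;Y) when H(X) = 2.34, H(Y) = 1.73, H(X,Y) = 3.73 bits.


I(X;Y) = H(X) + H(Y) - H(X,Y) = 2.34 + 1.73 - 3.73 = 0.34

0.34 bits


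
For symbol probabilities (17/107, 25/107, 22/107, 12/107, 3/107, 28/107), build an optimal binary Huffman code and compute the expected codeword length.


Huffman construction (repeatedly merge the two least-probable nodes; each merge adds 1 bit to every symbol beneath it): 3/107 + 12/107 = 15/107; 15/107 + 17/107 = 32/107; 22/107 + 25/107 = 47/107; 28/107 + 32/107 = 60/107; 47/107 + 60/107 = 1. Resulting codeword lengths (in the order the probabilities were given): (3, 2, 2, 4, 4, 2). L_avg = sum(p_i * l_i) = 17/107*3 + 25/107*2 + 22/107*2 + 12/107*4 + 3/107*4 + 28/107*2 = 261/107 = 2.4393

2.4393 bits


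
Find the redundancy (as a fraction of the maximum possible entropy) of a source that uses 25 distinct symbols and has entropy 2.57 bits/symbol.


H_max = log2(K) = log2(25) = 4.6439 bits/symbol. Redundancy = 1 - H/H_max = 1 - 2.57/4.6439 = 1 - 0.5534 = 0.4466

0.4466


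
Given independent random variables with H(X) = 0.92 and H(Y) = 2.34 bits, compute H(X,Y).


For independent variables, H(X,Y) = H(X) + H(Y) = 0.92 + 2.34 = 3.26

3.26 bits


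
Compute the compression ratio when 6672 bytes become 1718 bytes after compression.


Ratio = original / compressed = 6672 / 1718 = 3.8836

3.8836


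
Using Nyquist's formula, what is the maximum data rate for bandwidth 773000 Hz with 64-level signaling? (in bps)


Rate = 2 * B * log2(M) = 2 * 773000 * 6.0 = 9276000.0

9276000.0 bps


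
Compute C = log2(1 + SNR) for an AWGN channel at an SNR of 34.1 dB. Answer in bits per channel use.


SNR_linear = 10^(34.1/10) = 2570.3958; C = log2(1 + SNR_linear) = log2(1 + 2570.3958) = 11.3283

11.3283 bits/channel use


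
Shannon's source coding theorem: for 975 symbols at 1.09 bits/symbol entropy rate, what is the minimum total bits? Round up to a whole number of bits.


Minimum bits >= n * H = 975 * 1.09 = 1062.75, rounded up to a whole number of bits = 1063

1063 bits


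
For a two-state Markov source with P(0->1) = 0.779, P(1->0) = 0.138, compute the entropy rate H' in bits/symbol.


Stationary distribution: pi_0 = p10/(p01+p10) = 0.1505, pi_1 = 0.8495. Entropy rate H' = pi_0*H(p01) + pi_1*H(p10) = 0.1505*0.762 + 0.8495*0.579 = 0.6065

0.6065 bits/symbol


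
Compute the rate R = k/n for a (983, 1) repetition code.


Rate = k/n = 1/983

1/983


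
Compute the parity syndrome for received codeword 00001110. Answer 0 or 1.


Syndrome = XOR of all bits = 0 XOR 0 XOR 0 XOR 0 XOR 1 XOR 1 XOR 1 XOR 0 = 1

1


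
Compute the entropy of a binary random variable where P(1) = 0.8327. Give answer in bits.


H = -p*log2(p) - (1-p)*log2(1-p). -0.8327*log2(0.8327) = 0.219942; -0.1673*log2(0.1673) = 0.431549. H = 0.219942 + 0.431549 = 0.6515

0.6515 bits


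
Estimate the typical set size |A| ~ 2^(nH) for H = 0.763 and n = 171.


log2|A_typical| = nH = 171 * 0.763 = 130.473, so |A_typical| ~ 2^130.473 = 1.889e+39

1.889e+39


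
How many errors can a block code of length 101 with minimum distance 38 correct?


Correction capability = floor((d-1)/2) = floor((38-1)/2) = 18

18 errors


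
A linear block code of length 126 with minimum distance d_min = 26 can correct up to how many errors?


Correction capability = floor((d-1)/2) = floor((26-1)/2) = 12

12 errors


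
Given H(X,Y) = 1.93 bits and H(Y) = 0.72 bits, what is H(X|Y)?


H(X|Y) = H(X,Y) - H(Y) = 1.93 - 0.72 = 1.21

1.21 bits


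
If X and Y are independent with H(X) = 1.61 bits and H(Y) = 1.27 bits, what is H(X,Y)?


For independent variables, H(X,Y) = H(X) + H(Y) = 1.61 + 1.27 = 2.88

2.88 bits


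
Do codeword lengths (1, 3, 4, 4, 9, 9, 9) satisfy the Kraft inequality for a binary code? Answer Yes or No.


Kraft sum = sum(2^(-l_i)) = 0.7559, need <= 1. Result: satisfied (a binary prefix-free code with these lengths exists)

Yes


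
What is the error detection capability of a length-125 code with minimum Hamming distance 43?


Detection capability = d_min - 1 = 43 - 1 = 42

42 errors


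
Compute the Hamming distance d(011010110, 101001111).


Count differing positions: ^ ^ . . ^ ^ . . ^ = 5 differences

5


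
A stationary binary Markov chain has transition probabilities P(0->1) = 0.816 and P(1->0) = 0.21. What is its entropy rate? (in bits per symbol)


Stationary distribution: pi_0 = p10/(p01+p10) = 0.2047, pi_1 = 0.7953. Entropy rate H' = pi_0*H(p01) + pi_1*H(p10) = 0.2047*0.6887 + 0.7953*0.7415 = 0.7307

0.7307 bits/symbol


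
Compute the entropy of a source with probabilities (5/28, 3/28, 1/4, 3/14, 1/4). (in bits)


H = -sum(p_i * log2(p_i)). Terms: -(5/28)*log2(5/28) = 0.443826; -(3/28)*log2(3/28) = 0.345256; -(1/4)*log2(1/4) = 0.500000; -(3/14)*log2(3/14) = 0.476227; -(1/4)*log2(1/4) = 0.500000. H = 0.443826 + 0.345256 + 0.500000 + 0.476227 + 0.500000 = 2.2653

2.2653 bits


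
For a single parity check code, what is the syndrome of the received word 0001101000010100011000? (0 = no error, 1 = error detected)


Syndrome = XOR of all bits = 0 XOR 0 XOR 0 XOR 1 XOR 1 XOR 0 XOR 1 XOR 0 XOR 0 XOR 0 XOR 0 XOR 1 XOR 0 XOR 1 XOR 0 XOR 0 XOR 0 XOR 1 XOR 1 XOR 0 XOR 0 XOR 0 = 1

1


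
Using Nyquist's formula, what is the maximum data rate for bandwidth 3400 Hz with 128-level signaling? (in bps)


Rate = 2 * B * log2(M) = 2 * 3400 * 7.0 = 47600.0

47600.0 bps


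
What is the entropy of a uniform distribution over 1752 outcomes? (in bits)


H = log2(n) = log2(1752) = 10.7748

10.7748 bits


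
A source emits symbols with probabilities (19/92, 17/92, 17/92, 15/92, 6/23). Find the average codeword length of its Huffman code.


Huffman construction (repeatedly merge the two least-probable nodes; each merge adds 1 bit to every symbol beneath it): 15/92 + 17/92 = 8/23; 17/92 + 19/92 = 9/23; 6/23 + 8/23 = 14/23; 9/23 + 14/23 = 1. Resulting codeword lengths (in the order the probabilities were given): (2, 3, 2, 3, 2). L_avg = sum(p_i * l_i) = 19/92*2 + 17/92*3 + 17/92*2 + 15/92*3 + 6/23*2 = 54/23 = 2.3478

2.3478 bits


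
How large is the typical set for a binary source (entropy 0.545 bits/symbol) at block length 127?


log2|A_typical| = nH = 127 * 0.545 = 69.215, so |A_typical| ~ 2^69.215 = 6.852e+20

6.852e+20


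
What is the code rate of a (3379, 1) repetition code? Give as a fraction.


Rate = k/n = 1/3379

1/3379


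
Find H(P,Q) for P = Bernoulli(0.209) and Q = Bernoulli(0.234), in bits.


H(P,Q) = -p*log2(q) - (1-p)*log2(1-q). -0.209*log2(0.234) = 0.437943; -0.791*log2(0.766) = 0.304206. H(P,Q) = 0.437943 + 0.304206 = 0.7421

0.7421 bits


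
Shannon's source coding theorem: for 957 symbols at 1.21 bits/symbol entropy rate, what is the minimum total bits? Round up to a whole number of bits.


Minimum bits >= n * H = 957 * 1.21 = 1157.97, rounded up to a whole number of bits = 1158

1158 bits


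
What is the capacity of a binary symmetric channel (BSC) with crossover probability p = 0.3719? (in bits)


H(p) = -p*log2(p) - (1-p)*log2(1-p) = -0.3719*log2(0.3719) - 0.6281*log2(0.6281) = 0.530706 + 0.421414 = 0.9521. C = 1 - H(p) = 1 - 0.9521 = 0.0479

0.0479 bits


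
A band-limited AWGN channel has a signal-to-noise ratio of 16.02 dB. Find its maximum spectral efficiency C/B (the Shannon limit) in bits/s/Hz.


SNR_linear = 10^(16.02/10) = 39.9945; C/B = log2(1 + SNR_linear) = log2(1 + 39.9945) = 5.3574

5.3574 bits/s/Hz


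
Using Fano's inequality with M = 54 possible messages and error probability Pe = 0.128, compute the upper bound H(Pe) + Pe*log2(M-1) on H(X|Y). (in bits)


H(Pe) = -Pe*log2(Pe) - (1-Pe)*log2(1-Pe) = -0.128*log2(0.128) - 0.872*log2(0.872) = 0.379620 + 0.172307 = 0.5519. Pe*log2(M-1) = 0.128*log2(53) = 0.733174. Bound = H(Pe) + Pe*log2(M-1) = 0.379620 + 0.172307 + 0.733174 = 1.2851

1.2851 bits


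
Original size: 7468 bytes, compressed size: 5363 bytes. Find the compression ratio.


Ratio = original / compressed = 7468 / 5363 = 1.3925

1.3925


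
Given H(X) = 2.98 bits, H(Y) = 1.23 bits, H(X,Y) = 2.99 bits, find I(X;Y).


I(X;Y) = H(X) + H(Y) - H(X,Y) = 2.98 + 1.23 - 2.99 = 1.22

1.22 bits


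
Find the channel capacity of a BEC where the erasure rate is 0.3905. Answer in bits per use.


C = 1 - epsilon = 1 - 0.3905 = 0.6095

0.6095 bits


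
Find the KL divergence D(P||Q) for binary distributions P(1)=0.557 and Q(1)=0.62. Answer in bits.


KL = p*log2(p/q) + (1-p)*log2((1-p)/(1-q)) = 0.557*log2(0.557/0.62) + 0.443*log2(0.443/0.38) = 0.0119

0.0119 bits


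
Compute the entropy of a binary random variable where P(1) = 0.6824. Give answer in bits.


H = -p*log2(p) - (1-p)*log2(1-p). -0.6824*log2(0.6824) = 0.376214; -0.3176*log2(0.3176) = 0.525538. H = 0.376214 + 0.525538 = 0.9018

0.9018 bits


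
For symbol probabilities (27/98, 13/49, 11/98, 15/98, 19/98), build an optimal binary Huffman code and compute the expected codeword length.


Huffman construction (repeatedly merge the two least-probable nodes; each merge adds 1 bit to every symbol beneath it): 11/98 + 15/98 = 13/49; 19/98 + 13/49 = 45/98; 13/49 + 27/98 = 53/98; 45/98 + 53/98 = 1. Resulting codeword lengths (in the order the probabilities were given): (2, 2, 3, 3, 2). L_avg = sum(p_i * l_i) = 27/98*2 + 13/49*2 + 11/98*3 + 15/98*3 + 19/98*2 = 111/49 = 2.2653

2.2653 bits


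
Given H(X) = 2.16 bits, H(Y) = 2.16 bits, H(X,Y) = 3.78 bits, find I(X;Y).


I(X;Y) = H(X) + H(Y) - H(X,Y) = 2.16 + 2.16 - 3.78 = 0.54

0.54 bits


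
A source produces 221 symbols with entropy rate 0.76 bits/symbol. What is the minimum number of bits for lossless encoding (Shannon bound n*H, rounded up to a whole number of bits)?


Minimum bits >= n * H = 221 * 0.76 = 167.96, rounded up to a whole number of bits = 168

168 bits


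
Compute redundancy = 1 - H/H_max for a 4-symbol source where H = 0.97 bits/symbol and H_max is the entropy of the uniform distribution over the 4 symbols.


H_max = log2(K) = log2(4) = 2.0 bits/symbol. Redundancy = 1 - H/H_max = 1 - 0.97/2.0 = 1 - 0.485 = 0.515

0.515


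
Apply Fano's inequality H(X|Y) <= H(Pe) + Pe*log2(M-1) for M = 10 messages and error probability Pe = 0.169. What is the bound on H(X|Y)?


H(Pe) = -Pe*log2(Pe) - (1-Pe)*log2(1-Pe) = -0.169*log2(0.169) - 0.831*log2(0.831) = 0.433469 + 0.221943 = 0.6554. Pe*log2(M-1) = 0.169*log2(9) = 0.535717. Bound = H(Pe) + Pe*log2(M-1) = 0.433469 + 0.221943 + 0.535717 = 1.1911

1.1911 bits


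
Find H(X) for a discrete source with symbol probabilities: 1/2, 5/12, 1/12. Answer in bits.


H = -sum(p_i * log2(p_i)). Terms: -(1/2)*log2(1/2) = 0.500000; -(5/12)*log2(5/12) = 0.526264; -(1/12)*log2(1/12) = 0.298747. H = 0.500000 + 0.526264 + 0.298747 = 1.325

1.325 bits


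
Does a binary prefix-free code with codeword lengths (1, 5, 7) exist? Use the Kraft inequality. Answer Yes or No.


Kraft sum = sum(2^(-l_i)) = 0.5391, need <= 1. Result: satisfied (a binary prefix-free code with these lengths exists)

Yes


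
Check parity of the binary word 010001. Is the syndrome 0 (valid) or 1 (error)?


Syndrome = XOR of all bits = 0 XOR 1 XOR 0 XOR 0 XOR 0 XOR 1 = 0

0


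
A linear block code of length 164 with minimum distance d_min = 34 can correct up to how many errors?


Correction capability = floor((d-1)/2) = floor((34-1)/2) = 16

16 errors


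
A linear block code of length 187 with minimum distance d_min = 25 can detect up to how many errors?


Detection capability = d_min - 1 = 25 - 1 = 24

24 errors


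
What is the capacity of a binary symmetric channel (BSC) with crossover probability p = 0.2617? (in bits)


H(p) = -p*log2(p) - (1-p)*log2(1-p) = -0.2617*log2(0.2617) - 0.7383*log2(0.7383) = 0.506132 + 0.323169 = 0.8293. C = 1 - H(p) = 1 - 0.8293 = 0.1707

0.1707 bits


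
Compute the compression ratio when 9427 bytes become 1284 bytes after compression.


Ratio = original / compressed = 9427 / 1284 = 7.3419

7.3419


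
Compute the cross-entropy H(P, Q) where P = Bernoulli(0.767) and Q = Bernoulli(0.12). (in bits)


H(P,Q) = -p*log2(q) - (1-p)*log2(1-q). -0.767*log2(0.12) = 2.346171; -0.233*log2(0.88) = 0.042971. H(P,Q) = 2.346171 + 0.042971 = 2.3891

2.3891 bits


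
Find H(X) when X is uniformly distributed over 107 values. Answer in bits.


H = log2(n) = log2(107) = 6.7415

6.7415 bits


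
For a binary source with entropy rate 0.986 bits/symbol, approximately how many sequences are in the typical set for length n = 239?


log2|A_typical| = nH = 239 * 0.986 = 235.654, so |A_typical| ~ 2^235.654 = 8.688e+70

8.688e+70


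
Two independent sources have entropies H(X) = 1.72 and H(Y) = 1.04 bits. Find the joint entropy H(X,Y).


For independent variables, H(X,Y) = H(X) + H(Y) = 1.72 + 1.04 = 2.76

2.76 bits


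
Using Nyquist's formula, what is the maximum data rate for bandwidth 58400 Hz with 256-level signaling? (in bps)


Rate = 2 * B * log2(M) = 2 * 58400 * 8.0 = 934400.0

934400.0 bps


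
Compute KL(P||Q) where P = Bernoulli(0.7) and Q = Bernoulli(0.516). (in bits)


KL = p*log2(p/q) + (1-p)*log2((1-p)/(1-q)) = 0.7*log2(0.7/0.516) + 0.3*log2(0.3/0.484) = 0.101

0.101 bits


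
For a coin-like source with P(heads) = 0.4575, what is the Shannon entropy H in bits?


H = -p*log2(p) - (1-p)*log2(1-p). -0.4575*log2(0.4575) = 0.516132; -0.5425*log2(0.5425) = 0.478650. H = 0.516132 + 0.478650 = 0.9948

0.9948 bits


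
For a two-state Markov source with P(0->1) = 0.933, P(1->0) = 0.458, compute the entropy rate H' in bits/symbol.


Stationary distribution: pi_0 = p10/(p01+p10) = 0.3293, pi_1 = 0.6707. Entropy rate H' = pi_0*H(p01) + pi_1*H(p10) = 0.3293*0.3546 + 0.6707*0.9949 = 0.7841

0.7841 bits/symbol


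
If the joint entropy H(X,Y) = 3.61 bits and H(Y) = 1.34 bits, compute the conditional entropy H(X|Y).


H(X|Y) = H(X,Y) - H(Y) = 3.61 - 1.34 = 2.27

2.27 bits


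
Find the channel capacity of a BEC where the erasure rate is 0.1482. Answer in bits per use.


C = 1 - epsilon = 1 - 0.1482 = 0.8518

0.8518 bits


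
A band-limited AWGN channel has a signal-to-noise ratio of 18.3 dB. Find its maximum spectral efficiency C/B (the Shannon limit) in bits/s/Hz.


SNR_linear = 10^(18.3/10) = 67.6083; C/B = log2(1 + SNR_linear) = log2(1 + 67.6083) = 6.1003

6.1003 bits/s/Hz


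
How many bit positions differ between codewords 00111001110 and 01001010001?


Count differing positions: . ^ ^ ^ . . ^ ^ ^ ^ ^ = 8 differences

8


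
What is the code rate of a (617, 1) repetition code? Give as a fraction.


Rate = k/n = 1/617

1/617


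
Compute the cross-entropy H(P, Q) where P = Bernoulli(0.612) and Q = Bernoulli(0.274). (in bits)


H(P,Q) = -p*log2(q) - (1-p)*log2(1-q). -0.612*log2(0.274) = 1.143064; -0.388*log2(0.726) = 0.179240. H(P,Q) = 1.143064 + 0.179240 = 1.3223

1.3223 bits


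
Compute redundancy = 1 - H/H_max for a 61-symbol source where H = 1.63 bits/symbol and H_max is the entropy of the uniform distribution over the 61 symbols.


H_max = log2(K) = log2(61) = 5.9307 bits/symbol. Redundancy = 1 - H/H_max = 1 - 1.63/5.9307 = 1 - 0.2748 = 0.7252

0.7252


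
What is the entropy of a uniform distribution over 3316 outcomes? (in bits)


H = log2(n) = log2(3316) = 11.6952

11.6952 bits


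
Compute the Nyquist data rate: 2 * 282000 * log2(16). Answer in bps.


Rate = 2 * B * log2(M) = 2 * 282000 * 4.0 = 2256000.0

2256000.0 bps


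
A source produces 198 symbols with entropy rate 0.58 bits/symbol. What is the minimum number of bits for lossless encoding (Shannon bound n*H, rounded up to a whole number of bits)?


Minimum bits >= n * H = 198 * 0.58 = 114.84, rounded up to a whole number of bits = 115

115 bits


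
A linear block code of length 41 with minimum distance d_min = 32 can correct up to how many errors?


Correction capability = floor((d-1)/2) = floor((32-1)/2) = 15

15 errors


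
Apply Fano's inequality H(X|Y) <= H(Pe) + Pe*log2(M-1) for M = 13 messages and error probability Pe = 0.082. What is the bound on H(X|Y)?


H(Pe) = -Pe*log2(Pe) - (1-Pe)*log2(1-Pe) = -0.082*log2(0.082) - 0.918*log2(0.918) = 0.295875 + 0.113312 = 0.4092. Pe*log2(M-1) = 0.082*log2(12) = 0.293967. Bound = H(Pe) + Pe*log2(M-1) = 0.295875 + 0.113312 + 0.293967 = 0.7032

0.7032 bits


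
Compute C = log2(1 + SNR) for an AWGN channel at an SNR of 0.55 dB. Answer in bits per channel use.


SNR_linear = 10^(0.55/10) = 1.135; C = log2(1 + SNR_linear) = log2(1 + 1.135) = 1.0942

1.0942 bits/channel use


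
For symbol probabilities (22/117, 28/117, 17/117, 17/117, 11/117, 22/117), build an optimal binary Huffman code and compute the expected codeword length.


Huffman construction (repeatedly merge the two least-probable nodes; each merge adds 1 bit to every symbol beneath it): 11/117 + 17/117 = 28/117; 17/117 + 22/117 = 1/3; 22/117 + 28/117 = 50/117; 28/117 + 1/3 = 67/117; 50/117 + 67/117 = 1. Resulting codeword lengths (in the order the probabilities were given): (3, 2, 3, 3, 3, 2). L_avg = sum(p_i * l_i) = 22/117*3 + 28/117*2 + 17/117*3 + 17/117*3 + 11/117*3 + 22/117*2 = 301/117 = 2.5726

2.5726 bits


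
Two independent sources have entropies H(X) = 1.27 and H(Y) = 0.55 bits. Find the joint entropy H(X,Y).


For independent variables, H(X,Y) = H(X) + H(Y) = 1.27 + 0.55 = 1.82

1.82 bits


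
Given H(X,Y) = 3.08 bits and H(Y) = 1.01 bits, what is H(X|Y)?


H(X|Y) = H(X,Y) - H(Y) = 3.08 - 1.01 = 2.07

2.07 bits


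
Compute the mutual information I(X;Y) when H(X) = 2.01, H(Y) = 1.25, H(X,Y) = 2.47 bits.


I(X;Y) = H(X) + H(Y) - H(X,Y) = 2.01 + 1.25 - 2.47 = 0.79

0.79 bits


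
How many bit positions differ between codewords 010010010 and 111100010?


Count differing positions: ^ . ^ ^ ^ . . . . = 4 differences

4


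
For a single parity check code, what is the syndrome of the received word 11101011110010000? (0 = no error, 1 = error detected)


Syndrome = XOR of all bits = 1 XOR 1 XOR 1 XOR 0 XOR 1 XOR 0 XOR 1 XOR 1 XOR 1 XOR 1 XOR 0 XOR 0 XOR 1 XOR 0 XOR 0 XOR 0 XOR 0 = 1

1


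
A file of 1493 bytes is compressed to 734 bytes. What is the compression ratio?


Ratio = original / compressed = 1493 / 734 = 2.0341

2.0341


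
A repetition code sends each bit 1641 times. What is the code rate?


Rate = k/n = 1/1641

1/1641


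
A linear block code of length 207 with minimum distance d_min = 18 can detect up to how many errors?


Detection capability = d_min - 1 = 18 - 1 = 17

17 errors


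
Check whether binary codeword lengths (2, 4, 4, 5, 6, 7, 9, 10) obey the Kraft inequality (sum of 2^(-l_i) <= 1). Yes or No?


Kraft sum = sum(2^(-l_i)) = 0.4326, need <= 1. Result: satisfied (a binary prefix-free code with these lengths exists)

Yes


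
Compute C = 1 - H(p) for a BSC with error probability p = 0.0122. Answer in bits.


H(p) = -p*log2(p) - (1-p)*log2(1-p) = -0.0122*log2(0.0122) - 0.9878*log2(0.9878) = 0.077555 + 0.017493 = 0.095. C = 1 - H(p) = 1 - 0.095 = 0.905

0.905 bits


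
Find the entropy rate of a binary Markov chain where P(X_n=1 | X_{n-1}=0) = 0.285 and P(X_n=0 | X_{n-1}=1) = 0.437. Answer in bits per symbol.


Stationary distribution: pi_0 = p10/(p01+p10) = 0.6053, pi_1 = 0.3947. Entropy rate H' = pi_0*H(p01) + pi_1*H(p10) = 0.6053*0.8622 + 0.3947*0.9885 = 0.912

0.912 bits/symbol


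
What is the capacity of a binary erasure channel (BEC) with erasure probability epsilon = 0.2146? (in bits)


C = 1 - epsilon = 1 - 0.2146 = 0.7854

0.7854 bits


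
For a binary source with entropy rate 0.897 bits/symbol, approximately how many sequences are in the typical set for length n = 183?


log2|A_typical| = nH = 183 * 0.897 = 164.151, so |A_typical| ~ 2^164.151 = 2.596e+49

2.596e+49


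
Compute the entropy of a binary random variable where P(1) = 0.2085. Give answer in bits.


H = -p*log2(p) - (1-p)*log2(1-p). -0.2085*log2(0.2085) = 0.471602; -0.7915*log2(0.7915) = 0.267004. H = 0.471602 + 0.267004 = 0.7386

0.7386 bits
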